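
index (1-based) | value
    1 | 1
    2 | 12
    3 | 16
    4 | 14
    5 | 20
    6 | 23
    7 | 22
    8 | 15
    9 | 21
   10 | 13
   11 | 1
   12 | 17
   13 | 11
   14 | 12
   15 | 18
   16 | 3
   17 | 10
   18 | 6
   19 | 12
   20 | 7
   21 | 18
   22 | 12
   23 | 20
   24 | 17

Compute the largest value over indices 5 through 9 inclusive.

Elements at indices 5..9: 20, 23, 22, 15, 21
max(20, 23, 22, 15, 21) = 23

23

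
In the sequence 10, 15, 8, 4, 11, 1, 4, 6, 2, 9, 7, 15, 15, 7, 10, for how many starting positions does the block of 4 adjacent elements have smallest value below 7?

9

[10, 15, 8, 4] → min 4  < 7 ✓
[15, 8, 4, 11] → min 4  < 7 ✓
[8, 4, 11, 1] → min 1  < 7 ✓
[4, 11, 1, 4] → min 1  < 7 ✓
[11, 1, 4, 6] → min 1  < 7 ✓
[1, 4, 6, 2] → min 1  < 7 ✓
[4, 6, 2, 9] → min 2  < 7 ✓
[6, 2, 9, 7] → min 2  < 7 ✓
[2, 9, 7, 15] → min 2  < 7 ✓
[9, 7, 15, 15] → min 7
[7, 15, 15, 7] → min 7
[15, 15, 7, 10] → min 7
9 windows satisfy the condition.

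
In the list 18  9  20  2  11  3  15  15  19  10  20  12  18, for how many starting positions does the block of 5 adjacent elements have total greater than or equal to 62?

(18, 9, 20, 2, 11) → sum 60
(9, 20, 2, 11, 3) → sum 45
(20, 2, 11, 3, 15) → sum 51
(2, 11, 3, 15, 15) → sum 46
(11, 3, 15, 15, 19) → sum 63  ≥ 62 ✓
(3, 15, 15, 19, 10) → sum 62  ≥ 62 ✓
(15, 15, 19, 10, 20) → sum 79  ≥ 62 ✓
(15, 19, 10, 20, 12) → sum 76  ≥ 62 ✓
(19, 10, 20, 12, 18) → sum 79  ≥ 62 ✓
5 windows satisfy the condition.

5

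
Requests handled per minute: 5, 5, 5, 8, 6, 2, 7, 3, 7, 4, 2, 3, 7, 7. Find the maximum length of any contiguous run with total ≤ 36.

add 5: [5] sum 5, len 1
add 5: [5, 5] sum 10, len 2
add 5: [5, 5, 5] sum 15, len 3
add 8: [5, 5, 5, 8] sum 23, len 4
add 6: [5, 5, 5, 8, 6] sum 29, len 5
add 2: [5, 5, 5, 8, 6, 2] sum 31, len 6
add 7: [5, 5, 8, 6, 2, 7] sum 33, len 6
add 3: [5, 5, 8, 6, 2, 7, 3] sum 36, len 7
add 7: [8, 6, 2, 7, 3, 7] sum 33, len 6
add 4: [6, 2, 7, 3, 7, 4] sum 29, len 6
add 2: [6, 2, 7, 3, 7, 4, 2] sum 31, len 7
add 3: [6, 2, 7, 3, 7, 4, 2, 3] sum 34, len 8
add 7: [2, 7, 3, 7, 4, 2, 3, 7] sum 35, len 8
add 7: [3, 7, 4, 2, 3, 7, 7] sum 33, len 7
Longest length seen: 8.

8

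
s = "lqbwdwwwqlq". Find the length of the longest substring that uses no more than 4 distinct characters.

Extend right; when distinct count exceeds 4, shrink from the left:
[l] 1 distinct, len 1
[l, q] 2 distinct, len 2
[l, q, b] 3 distinct, len 3
[l, q, b, w] 4 distinct, len 4
[q, b, w, d] 4 distinct, len 4
[q, b, w, d, w] 4 distinct, len 5
[q, b, w, d, w, w] 4 distinct, len 6
[q, b, w, d, w, w, w] 4 distinct, len 7
[q, b, w, d, w, w, w, q] 4 distinct, len 8
[w, d, w, w, w, q, l] 4 distinct, len 7
[w, d, w, w, w, q, l, q] 4 distinct, len 8
Longest length with ≤4 distinct: 8.

8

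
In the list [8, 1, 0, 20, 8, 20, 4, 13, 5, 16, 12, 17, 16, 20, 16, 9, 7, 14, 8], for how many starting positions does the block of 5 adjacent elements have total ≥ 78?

(8, 1, 0, 20, 8) → sum 37
(1, 0, 20, 8, 20) → sum 49
(0, 20, 8, 20, 4) → sum 52
(20, 8, 20, 4, 13) → sum 65
(8, 20, 4, 13, 5) → sum 50
(20, 4, 13, 5, 16) → sum 58
(4, 13, 5, 16, 12) → sum 50
(13, 5, 16, 12, 17) → sum 63
(5, 16, 12, 17, 16) → sum 66
(16, 12, 17, 16, 20) → sum 81  ≥ 78 ✓
(12, 17, 16, 20, 16) → sum 81  ≥ 78 ✓
(17, 16, 20, 16, 9) → sum 78  ≥ 78 ✓
(16, 20, 16, 9, 7) → sum 68
(20, 16, 9, 7, 14) → sum 66
(16, 9, 7, 14, 8) → sum 54
3 windows satisfy the condition.

3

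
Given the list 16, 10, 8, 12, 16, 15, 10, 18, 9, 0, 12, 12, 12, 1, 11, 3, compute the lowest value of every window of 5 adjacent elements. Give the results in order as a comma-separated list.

16 10 8 12 16 → min 8
10 8 12 16 15 → min 8
8 12 16 15 10 → min 8
12 16 15 10 18 → min 10
16 15 10 18 9 → min 9
15 10 18 9 0 → min 0
10 18 9 0 12 → min 0
18 9 0 12 12 → min 0
9 0 12 12 12 → min 0
0 12 12 12 1 → min 0
12 12 12 1 11 → min 1
12 12 1 11 3 → min 1

8, 8, 8, 10, 9, 0, 0, 0, 0, 0, 1, 1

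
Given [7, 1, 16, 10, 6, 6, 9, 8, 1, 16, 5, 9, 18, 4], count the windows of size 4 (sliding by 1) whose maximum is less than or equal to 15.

(7, 1, 16, 10) → max 16
(1, 16, 10, 6) → max 16
(16, 10, 6, 6) → max 16
(10, 6, 6, 9) → max 10  ≤ 15 ✓
(6, 6, 9, 8) → max 9  ≤ 15 ✓
(6, 9, 8, 1) → max 9  ≤ 15 ✓
(9, 8, 1, 16) → max 16
(8, 1, 16, 5) → max 16
(1, 16, 5, 9) → max 16
(16, 5, 9, 18) → max 18
(5, 9, 18, 4) → max 18
3 windows satisfy the condition.

3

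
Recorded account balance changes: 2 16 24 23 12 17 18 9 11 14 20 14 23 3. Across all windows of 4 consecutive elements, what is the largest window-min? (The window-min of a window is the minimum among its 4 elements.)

Each size-4 window and its min:
[2, 16, 24, 23] → min 2
[16, 24, 23, 12] → min 12
[24, 23, 12, 17] → min 12
[23, 12, 17, 18] → min 12
[12, 17, 18, 9] → min 9
[17, 18, 9, 11] → min 9
[18, 9, 11, 14] → min 9
[9, 11, 14, 20] → min 9
[11, 14, 20, 14] → min 11
[14, 20, 14, 23] → min 14
[20, 14, 23, 3] → min 3
Largest of these is 14.

14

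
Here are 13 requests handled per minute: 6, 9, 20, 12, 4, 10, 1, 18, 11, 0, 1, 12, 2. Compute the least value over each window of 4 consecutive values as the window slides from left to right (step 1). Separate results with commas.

(6, 9, 20, 12) → min 6
(9, 20, 12, 4) → min 4
(20, 12, 4, 10) → min 4
(12, 4, 10, 1) → min 1
(4, 10, 1, 18) → min 1
(10, 1, 18, 11) → min 1
(1, 18, 11, 0) → min 0
(18, 11, 0, 1) → min 0
(11, 0, 1, 12) → min 0
(0, 1, 12, 2) → min 0

6, 4, 4, 1, 1, 1, 0, 0, 0, 0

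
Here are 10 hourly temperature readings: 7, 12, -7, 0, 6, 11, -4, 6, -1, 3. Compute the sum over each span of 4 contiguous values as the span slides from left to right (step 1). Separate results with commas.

Sliding a size-4 window across the 10 values:
7 12 -7 0 → sum 12
12 -7 0 6 → sum 11
-7 0 6 11 → sum 10
0 6 11 -4 → sum 13
6 11 -4 6 → sum 19
11 -4 6 -1 → sum 12
-4 6 -1 3 → sum 4

12, 11, 10, 13, 19, 12, 4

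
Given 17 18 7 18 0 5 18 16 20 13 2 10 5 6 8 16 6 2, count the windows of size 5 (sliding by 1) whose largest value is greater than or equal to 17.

9

[17, 18, 7, 18, 0] → max 18  ≥ 17 ✓
[18, 7, 18, 0, 5] → max 18  ≥ 17 ✓
[7, 18, 0, 5, 18] → max 18  ≥ 17 ✓
[18, 0, 5, 18, 16] → max 18  ≥ 17 ✓
[0, 5, 18, 16, 20] → max 20  ≥ 17 ✓
[5, 18, 16, 20, 13] → max 20  ≥ 17 ✓
[18, 16, 20, 13, 2] → max 20  ≥ 17 ✓
[16, 20, 13, 2, 10] → max 20  ≥ 17 ✓
[20, 13, 2, 10, 5] → max 20  ≥ 17 ✓
[13, 2, 10, 5, 6] → max 13
[2, 10, 5, 6, 8] → max 10
[10, 5, 6, 8, 16] → max 16
[5, 6, 8, 16, 6] → max 16
[6, 8, 16, 6, 2] → max 16
9 windows satisfy the condition.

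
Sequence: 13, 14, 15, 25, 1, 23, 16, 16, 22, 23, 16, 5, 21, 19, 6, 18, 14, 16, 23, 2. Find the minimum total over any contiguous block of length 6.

Each size-6 window and its sum:
(13, 14, 15, 25, 1, 23) → sum 91
(14, 15, 25, 1, 23, 16) → sum 94
(15, 25, 1, 23, 16, 16) → sum 96
(25, 1, 23, 16, 16, 22) → sum 103
(1, 23, 16, 16, 22, 23) → sum 101
(23, 16, 16, 22, 23, 16) → sum 116
(16, 16, 22, 23, 16, 5) → sum 98
(16, 22, 23, 16, 5, 21) → sum 103
(22, 23, 16, 5, 21, 19) → sum 106
(23, 16, 5, 21, 19, 6) → sum 90
(16, 5, 21, 19, 6, 18) → sum 85
(5, 21, 19, 6, 18, 14) → sum 83
(21, 19, 6, 18, 14, 16) → sum 94
(19, 6, 18, 14, 16, 23) → sum 96
(6, 18, 14, 16, 23, 2) → sum 79
Minimum of these is 79.

79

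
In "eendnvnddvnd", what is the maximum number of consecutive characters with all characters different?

3

[e] len 1
[e] len 1
[e, n] len 2
[e, n, d] len 3
[d, n] len 2
[d, n, v] len 3
[v, n] len 2
[v, n, d] len 3
[d] len 1
[d, v] len 2
[d, v, n] len 3
[v, n, d] len 3
Longest all-distinct length: 3.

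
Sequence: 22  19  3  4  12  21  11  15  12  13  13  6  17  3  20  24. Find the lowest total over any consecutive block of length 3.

19

Window sums for each of the 14 positions:
22 19 3 → sum 44
19 3 4 → sum 26
3 4 12 → sum 19
4 12 21 → sum 37
12 21 11 → sum 44
21 11 15 → sum 47
11 15 12 → sum 38
15 12 13 → sum 40
12 13 13 → sum 38
13 13 6 → sum 32
13 6 17 → sum 36
6 17 3 → sum 26
17 3 20 → sum 40
3 20 24 → sum 47
Lowest of these is 19.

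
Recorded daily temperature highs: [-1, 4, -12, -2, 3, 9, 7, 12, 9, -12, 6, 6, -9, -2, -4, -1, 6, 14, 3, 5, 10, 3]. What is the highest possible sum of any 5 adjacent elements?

40

[-1, 4, -12, -2, 3] → sum -8
[4, -12, -2, 3, 9] → sum 2
[-12, -2, 3, 9, 7] → sum 5
[-2, 3, 9, 7, 12] → sum 29
[3, 9, 7, 12, 9] → sum 40
[9, 7, 12, 9, -12] → sum 25
[7, 12, 9, -12, 6] → sum 22
[12, 9, -12, 6, 6] → sum 21
[9, -12, 6, 6, -9] → sum 0
[-12, 6, 6, -9, -2] → sum -11
[6, 6, -9, -2, -4] → sum -3
[6, -9, -2, -4, -1] → sum -10
[-9, -2, -4, -1, 6] → sum -10
[-2, -4, -1, 6, 14] → sum 13
[-4, -1, 6, 14, 3] → sum 18
[-1, 6, 14, 3, 5] → sum 27
[6, 14, 3, 5, 10] → sum 38
[14, 3, 5, 10, 3] → sum 35
Highest of these is 40.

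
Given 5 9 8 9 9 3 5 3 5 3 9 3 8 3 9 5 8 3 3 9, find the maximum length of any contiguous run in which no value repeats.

4

add 5: [5] len 1
add 9: [5, 9] len 2
add 8: [5, 9, 8] len 3
add 9 (repeat 9, move left end past it): [8, 9] len 2
add 9 (repeat 9, move left end past it): [9] len 1
add 3: [9, 3] len 2
add 5: [9, 3, 5] len 3
add 3 (repeat 3, move left end past it): [5, 3] len 2
add 5 (repeat 5, move left end past it): [3, 5] len 2
add 3 (repeat 3, move left end past it): [5, 3] len 2
add 9: [5, 3, 9] len 3
add 3 (repeat 3, move left end past it): [9, 3] len 2
add 8: [9, 3, 8] len 3
add 3 (repeat 3, move left end past it): [8, 3] len 2
add 9: [8, 3, 9] len 3
add 5: [8, 3, 9, 5] len 4
add 8 (repeat 8, move left end past it): [3, 9, 5, 8] len 4
add 3 (repeat 3, move left end past it): [9, 5, 8, 3] len 4
add 3 (repeat 3, move left end past it): [3] len 1
add 9: [3, 9] len 2
Longest all-distinct length: 4.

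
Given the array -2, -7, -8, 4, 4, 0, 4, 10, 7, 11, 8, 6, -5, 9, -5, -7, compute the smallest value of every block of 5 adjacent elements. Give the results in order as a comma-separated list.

-2 -7 -8 4 4 → min -8
-7 -8 4 4 0 → min -8
-8 4 4 0 4 → min -8
4 4 0 4 10 → min 0
4 0 4 10 7 → min 0
0 4 10 7 11 → min 0
4 10 7 11 8 → min 4
10 7 11 8 6 → min 6
7 11 8 6 -5 → min -5
11 8 6 -5 9 → min -5
8 6 -5 9 -5 → min -5
6 -5 9 -5 -7 → min -7

-8, -8, -8, 0, 0, 0, 4, 6, -5, -5, -5, -7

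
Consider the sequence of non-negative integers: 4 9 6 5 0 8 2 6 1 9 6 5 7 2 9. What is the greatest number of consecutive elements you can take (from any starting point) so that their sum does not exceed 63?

12

Extend to the right; shrink from the left whenever the sum exceeds 63:
add 4: [4] sum 4, len 1
add 9: [4, 9] sum 13, len 2
add 6: [4, 9, 6] sum 19, len 3
add 5: [4, 9, 6, 5] sum 24, len 4
add 0: [4, 9, 6, 5, 0] sum 24, len 5
add 8: [4, 9, 6, 5, 0, 8] sum 32, len 6
add 2: [4, 9, 6, 5, 0, 8, 2] sum 34, len 7
add 6: [4, 9, 6, 5, 0, 8, 2, 6] sum 40, len 8
add 1: [4, 9, 6, 5, 0, 8, 2, 6, 1] sum 41, len 9
add 9: [4, 9, 6, 5, 0, 8, 2, 6, 1, 9] sum 50, len 10
add 6: [4, 9, 6, 5, 0, 8, 2, 6, 1, 9, 6] sum 56, len 11
add 5: [4, 9, 6, 5, 0, 8, 2, 6, 1, 9, 6, 5] sum 61, len 12
add 7: [6, 5, 0, 8, 2, 6, 1, 9, 6, 5, 7] sum 55, len 11
add 2: [6, 5, 0, 8, 2, 6, 1, 9, 6, 5, 7, 2] sum 57, len 12
add 9: [5, 0, 8, 2, 6, 1, 9, 6, 5, 7, 2, 9] sum 60, len 12
Longest length seen: 12.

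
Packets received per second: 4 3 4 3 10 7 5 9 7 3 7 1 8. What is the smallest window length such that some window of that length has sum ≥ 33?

add 4: running sum 4 < 33
add 3: running sum 7 < 33
add 4: running sum 11 < 33
add 3: running sum 14 < 33
add 10: running sum 24 < 33
add 7: running sum 31 < 33
add 5: shortest ending here [4, 3, 4, 3, 10, 7, 5] sum 36, len 7
add 9: shortest ending here [3, 10, 7, 5, 9] sum 34, len 5
add 7: shortest ending here [10, 7, 5, 9, 7] sum 38, len 5
add 3: shortest ending here [10, 7, 5, 9, 7, 3] sum 41, len 6
add 7: shortest ending here [7, 5, 9, 7, 3, 7] sum 38, len 6
add 1: shortest ending here [7, 5, 9, 7, 3, 7, 1] sum 39, len 7
add 8: shortest ending here [9, 7, 3, 7, 1, 8] sum 35, len 6
Shortest qualifying length: 5.

5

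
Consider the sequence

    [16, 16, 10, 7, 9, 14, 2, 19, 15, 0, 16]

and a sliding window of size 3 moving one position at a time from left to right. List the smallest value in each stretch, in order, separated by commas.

10, 7, 7, 7, 2, 2, 2, 0, 0

Sliding a size-3 window across the 11 values:
16 16 10 → min 10
16 10 7 → min 7
10 7 9 → min 7
7 9 14 → min 7
9 14 2 → min 2
14 2 19 → min 2
2 19 15 → min 2
19 15 0 → min 0
15 0 16 → min 0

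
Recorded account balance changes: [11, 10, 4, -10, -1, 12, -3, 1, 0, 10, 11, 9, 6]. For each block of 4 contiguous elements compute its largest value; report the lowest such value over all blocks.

[11, 10, 4, -10] → max 11
[10, 4, -10, -1] → max 10
[4, -10, -1, 12] → max 12
[-10, -1, 12, -3] → max 12
[-1, 12, -3, 1] → max 12
[12, -3, 1, 0] → max 12
[-3, 1, 0, 10] → max 10
[1, 0, 10, 11] → max 11
[0, 10, 11, 9] → max 11
[10, 11, 9, 6] → max 11
Lowest of these is 10.

10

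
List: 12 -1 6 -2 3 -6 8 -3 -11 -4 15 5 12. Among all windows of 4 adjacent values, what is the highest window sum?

28

[12, -1, 6, -2] → sum 15
[-1, 6, -2, 3] → sum 6
[6, -2, 3, -6] → sum 1
[-2, 3, -6, 8] → sum 3
[3, -6, 8, -3] → sum 2
[-6, 8, -3, -11] → sum -12
[8, -3, -11, -4] → sum -10
[-3, -11, -4, 15] → sum -3
[-11, -4, 15, 5] → sum 5
[-4, 15, 5, 12] → sum 28
Highest of these is 28.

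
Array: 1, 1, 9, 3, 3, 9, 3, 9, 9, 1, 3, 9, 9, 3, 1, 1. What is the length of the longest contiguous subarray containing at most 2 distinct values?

7

[1] 1 distinct, len 1
[1, 1] 1 distinct, len 2
[1, 1, 9] 2 distinct, len 3
[9, 3] 2 distinct, len 2
[9, 3, 3] 2 distinct, len 3
[9, 3, 3, 9] 2 distinct, len 4
[9, 3, 3, 9, 3] 2 distinct, len 5
[9, 3, 3, 9, 3, 9] 2 distinct, len 6
[9, 3, 3, 9, 3, 9, 9] 2 distinct, len 7
[9, 9, 1] 2 distinct, len 3
[1, 3] 2 distinct, len 2
[3, 9] 2 distinct, len 2
[3, 9, 9] 2 distinct, len 3
[3, 9, 9, 3] 2 distinct, len 4
[3, 1] 2 distinct, len 2
[3, 1, 1] 2 distinct, len 3
Longest length with ≤2 distinct: 7.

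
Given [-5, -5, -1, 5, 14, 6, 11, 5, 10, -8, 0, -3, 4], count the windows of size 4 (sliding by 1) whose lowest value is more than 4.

3

(-5, -5, -1, 5) → min -5
(-5, -1, 5, 14) → min -5
(-1, 5, 14, 6) → min -1
(5, 14, 6, 11) → min 5  > 4 ✓
(14, 6, 11, 5) → min 5  > 4 ✓
(6, 11, 5, 10) → min 5  > 4 ✓
(11, 5, 10, -8) → min -8
(5, 10, -8, 0) → min -8
(10, -8, 0, -3) → min -8
(-8, 0, -3, 4) → min -8
3 windows satisfy the condition.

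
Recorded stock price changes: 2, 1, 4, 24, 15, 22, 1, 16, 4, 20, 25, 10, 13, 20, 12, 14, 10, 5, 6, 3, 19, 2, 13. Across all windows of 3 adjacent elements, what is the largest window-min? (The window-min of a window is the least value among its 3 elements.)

15

[2, 1, 4] → min 1
[1, 4, 24] → min 1
[4, 24, 15] → min 4
[24, 15, 22] → min 15
[15, 22, 1] → min 1
[22, 1, 16] → min 1
[1, 16, 4] → min 1
[16, 4, 20] → min 4
[4, 20, 25] → min 4
[20, 25, 10] → min 10
[25, 10, 13] → min 10
[10, 13, 20] → min 10
[13, 20, 12] → min 12
[20, 12, 14] → min 12
[12, 14, 10] → min 10
[14, 10, 5] → min 5
[10, 5, 6] → min 5
[5, 6, 3] → min 3
[6, 3, 19] → min 3
[3, 19, 2] → min 2
[19, 2, 13] → min 2
Largest of these is 15.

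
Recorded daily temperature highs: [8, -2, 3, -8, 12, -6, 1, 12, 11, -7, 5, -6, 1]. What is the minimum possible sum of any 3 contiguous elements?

[8, -2, 3] → sum 9
[-2, 3, -8] → sum -7
[3, -8, 12] → sum 7
[-8, 12, -6] → sum -2
[12, -6, 1] → sum 7
[-6, 1, 12] → sum 7
[1, 12, 11] → sum 24
[12, 11, -7] → sum 16
[11, -7, 5] → sum 9
[-7, 5, -6] → sum -8
[5, -6, 1] → sum 0
Minimum of these is -8.

-8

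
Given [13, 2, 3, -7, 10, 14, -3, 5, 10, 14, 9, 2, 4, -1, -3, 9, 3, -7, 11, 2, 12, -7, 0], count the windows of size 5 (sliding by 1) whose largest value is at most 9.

4

(13, 2, 3, -7, 10) → max 13
(2, 3, -7, 10, 14) → max 14
(3, -7, 10, 14, -3) → max 14
(-7, 10, 14, -3, 5) → max 14
(10, 14, -3, 5, 10) → max 14
(14, -3, 5, 10, 14) → max 14
(-3, 5, 10, 14, 9) → max 14
(5, 10, 14, 9, 2) → max 14
(10, 14, 9, 2, 4) → max 14
(14, 9, 2, 4, -1) → max 14
(9, 2, 4, -1, -3) → max 9  ≤ 9 ✓
(2, 4, -1, -3, 9) → max 9  ≤ 9 ✓
(4, -1, -3, 9, 3) → max 9  ≤ 9 ✓
(-1, -3, 9, 3, -7) → max 9  ≤ 9 ✓
(-3, 9, 3, -7, 11) → max 11
(9, 3, -7, 11, 2) → max 11
(3, -7, 11, 2, 12) → max 12
(-7, 11, 2, 12, -7) → max 12
(11, 2, 12, -7, 0) → max 12
4 windows satisfy the condition.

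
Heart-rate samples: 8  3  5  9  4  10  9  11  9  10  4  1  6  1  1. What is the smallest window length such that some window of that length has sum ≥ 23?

add 8: running sum 8 < 23
add 3: running sum 11 < 23
add 5: running sum 16 < 23
add 9: shortest ending here [8, 3, 5, 9] sum 25, len 4
add 4: shortest ending here [8, 3, 5, 9, 4] sum 29, len 5
add 10: shortest ending here [9, 4, 10] sum 23, len 3
add 9: shortest ending here [4, 10, 9] sum 23, len 3
add 11: shortest ending here [10, 9, 11] sum 30, len 3
add 9: shortest ending here [9, 11, 9] sum 29, len 3
add 10: shortest ending here [11, 9, 10] sum 30, len 3
add 4: shortest ending here [9, 10, 4] sum 23, len 3
add 1: shortest ending here [9, 10, 4, 1] sum 24, len 4
add 6: shortest ending here [9, 10, 4, 1, 6] sum 30, len 5
add 1: shortest ending here [9, 10, 4, 1, 6, 1] sum 31, len 6
add 1: shortest ending here [10, 4, 1, 6, 1, 1] sum 23, len 6
Shortest qualifying length: 3.

3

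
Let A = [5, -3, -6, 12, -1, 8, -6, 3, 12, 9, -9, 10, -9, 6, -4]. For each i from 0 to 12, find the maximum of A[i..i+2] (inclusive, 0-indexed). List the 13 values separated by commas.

[5, -3, -6] → max 5
[-3, -6, 12] → max 12
[-6, 12, -1] → max 12
[12, -1, 8] → max 12
[-1, 8, -6] → max 8
[8, -6, 3] → max 8
[-6, 3, 12] → max 12
[3, 12, 9] → max 12
[12, 9, -9] → max 12
[9, -9, 10] → max 10
[-9, 10, -9] → max 10
[10, -9, 6] → max 10
[-9, 6, -4] → max 6

5, 12, 12, 12, 8, 8, 12, 12, 12, 10, 10, 10, 6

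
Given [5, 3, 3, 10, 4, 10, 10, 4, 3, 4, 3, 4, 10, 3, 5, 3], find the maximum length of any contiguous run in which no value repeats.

4

[5] len 1
[5, 3] len 2
[3] len 1
[3, 10] len 2
[3, 10, 4] len 3
[4, 10] len 2
[10] len 1
[10, 4] len 2
[10, 4, 3] len 3
[3, 4] len 2
[4, 3] len 2
[3, 4] len 2
[3, 4, 10] len 3
[4, 10, 3] len 3
[4, 10, 3, 5] len 4
[5, 3] len 2
Longest all-distinct length: 4.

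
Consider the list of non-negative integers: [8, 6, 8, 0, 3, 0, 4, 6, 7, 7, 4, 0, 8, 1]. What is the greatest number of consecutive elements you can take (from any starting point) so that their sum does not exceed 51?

Extend to the right; shrink from the left whenever the sum exceeds 51:
add 8: [8] sum 8, len 1
add 6: [8, 6] sum 14, len 2
add 8: [8, 6, 8] sum 22, len 3
add 0: [8, 6, 8, 0] sum 22, len 4
add 3: [8, 6, 8, 0, 3] sum 25, len 5
add 0: [8, 6, 8, 0, 3, 0] sum 25, len 6
add 4: [8, 6, 8, 0, 3, 0, 4] sum 29, len 7
add 6: [8, 6, 8, 0, 3, 0, 4, 6] sum 35, len 8
add 7: [8, 6, 8, 0, 3, 0, 4, 6, 7] sum 42, len 9
add 7: [8, 6, 8, 0, 3, 0, 4, 6, 7, 7] sum 49, len 10
add 4: [6, 8, 0, 3, 0, 4, 6, 7, 7, 4] sum 45, len 10
add 0: [6, 8, 0, 3, 0, 4, 6, 7, 7, 4, 0] sum 45, len 11
add 8: [8, 0, 3, 0, 4, 6, 7, 7, 4, 0, 8] sum 47, len 11
add 1: [8, 0, 3, 0, 4, 6, 7, 7, 4, 0, 8, 1] sum 48, len 12
Longest length seen: 12.

12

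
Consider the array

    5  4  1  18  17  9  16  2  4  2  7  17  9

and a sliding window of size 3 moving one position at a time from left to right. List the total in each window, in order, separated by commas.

10, 23, 36, 44, 42, 27, 22, 8, 13, 26, 33

5 4 1 → sum 10
4 1 18 → sum 23
1 18 17 → sum 36
18 17 9 → sum 44
17 9 16 → sum 42
9 16 2 → sum 27
16 2 4 → sum 22
2 4 2 → sum 8
4 2 7 → sum 13
2 7 17 → sum 26
7 17 9 → sum 33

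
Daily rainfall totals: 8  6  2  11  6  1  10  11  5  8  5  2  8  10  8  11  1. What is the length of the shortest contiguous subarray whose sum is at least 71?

10

Extend right; whenever the sum reaches 71, record the length and shrink from the left:
add 8: running sum 8 < 71
add 6: running sum 14 < 71
add 2: running sum 16 < 71
add 11: running sum 27 < 71
add 6: running sum 33 < 71
add 1: running sum 34 < 71
add 10: running sum 44 < 71
add 11: running sum 55 < 71
add 5: running sum 60 < 71
add 8: running sum 68 < 71
add 5: shortest ending here [8, 6, 2, 11, 6, 1, 10, 11, 5, 8, 5] sum 73, len 11
add 2: shortest ending here [8, 6, 2, 11, 6, 1, 10, 11, 5, 8, 5, 2] sum 75, len 12
add 8: shortest ending here [6, 2, 11, 6, 1, 10, 11, 5, 8, 5, 2, 8] sum 75, len 12
add 10: shortest ending here [11, 6, 1, 10, 11, 5, 8, 5, 2, 8, 10] sum 77, len 11
add 8: shortest ending here [6, 1, 10, 11, 5, 8, 5, 2, 8, 10, 8] sum 74, len 11
add 11: shortest ending here [10, 11, 5, 8, 5, 2, 8, 10, 8, 11] sum 78, len 10
add 1: shortest ending here [10, 11, 5, 8, 5, 2, 8, 10, 8, 11, 1] sum 79, len 11
Shortest qualifying length: 10.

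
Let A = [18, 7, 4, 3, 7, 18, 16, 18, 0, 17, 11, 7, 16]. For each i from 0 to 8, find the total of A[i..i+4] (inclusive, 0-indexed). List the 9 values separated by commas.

39, 39, 48, 62, 59, 69, 62, 53, 51

Sliding a size-5 window across the 13 values:
18 7 4 3 7 → sum 39
7 4 3 7 18 → sum 39
4 3 7 18 16 → sum 48
3 7 18 16 18 → sum 62
7 18 16 18 0 → sum 59
18 16 18 0 17 → sum 69
16 18 0 17 11 → sum 62
18 0 17 11 7 → sum 53
0 17 11 7 16 → sum 51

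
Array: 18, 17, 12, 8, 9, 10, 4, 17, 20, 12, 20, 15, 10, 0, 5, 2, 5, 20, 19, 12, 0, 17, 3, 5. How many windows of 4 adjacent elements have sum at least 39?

14

(18, 17, 12, 8) → sum 55  ≥ 39 ✓
(17, 12, 8, 9) → sum 46  ≥ 39 ✓
(12, 8, 9, 10) → sum 39  ≥ 39 ✓
(8, 9, 10, 4) → sum 31
(9, 10, 4, 17) → sum 40  ≥ 39 ✓
(10, 4, 17, 20) → sum 51  ≥ 39 ✓
(4, 17, 20, 12) → sum 53  ≥ 39 ✓
(17, 20, 12, 20) → sum 69  ≥ 39 ✓
(20, 12, 20, 15) → sum 67  ≥ 39 ✓
(12, 20, 15, 10) → sum 57  ≥ 39 ✓
(20, 15, 10, 0) → sum 45  ≥ 39 ✓
(15, 10, 0, 5) → sum 30
(10, 0, 5, 2) → sum 17
(0, 5, 2, 5) → sum 12
(5, 2, 5, 20) → sum 32
(2, 5, 20, 19) → sum 46  ≥ 39 ✓
(5, 20, 19, 12) → sum 56  ≥ 39 ✓
(20, 19, 12, 0) → sum 51  ≥ 39 ✓
(19, 12, 0, 17) → sum 48  ≥ 39 ✓
(12, 0, 17, 3) → sum 32
(0, 17, 3, 5) → sum 25
14 windows satisfy the condition.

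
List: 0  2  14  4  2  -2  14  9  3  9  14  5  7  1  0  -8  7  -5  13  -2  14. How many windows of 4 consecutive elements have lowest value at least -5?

14

(0, 2, 14, 4) → min 0  ≥ -5 ✓
(2, 14, 4, 2) → min 2  ≥ -5 ✓
(14, 4, 2, -2) → min -2  ≥ -5 ✓
(4, 2, -2, 14) → min -2  ≥ -5 ✓
(2, -2, 14, 9) → min -2  ≥ -5 ✓
(-2, 14, 9, 3) → min -2  ≥ -5 ✓
(14, 9, 3, 9) → min 3  ≥ -5 ✓
(9, 3, 9, 14) → min 3  ≥ -5 ✓
(3, 9, 14, 5) → min 3  ≥ -5 ✓
(9, 14, 5, 7) → min 5  ≥ -5 ✓
(14, 5, 7, 1) → min 1  ≥ -5 ✓
(5, 7, 1, 0) → min 0  ≥ -5 ✓
(7, 1, 0, -8) → min -8
(1, 0, -8, 7) → min -8
(0, -8, 7, -5) → min -8
(-8, 7, -5, 13) → min -8
(7, -5, 13, -2) → min -5  ≥ -5 ✓
(-5, 13, -2, 14) → min -5  ≥ -5 ✓
14 windows satisfy the condition.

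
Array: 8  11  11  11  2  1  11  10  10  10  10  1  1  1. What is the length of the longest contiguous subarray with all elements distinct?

4

add 8: [8] len 1
add 11: [8, 11] len 2
add 11 (repeat 11, move left end past it): [11] len 1
add 11 (repeat 11, move left end past it): [11] len 1
add 2: [11, 2] len 2
add 1: [11, 2, 1] len 3
add 11 (repeat 11, move left end past it): [2, 1, 11] len 3
add 10: [2, 1, 11, 10] len 4
add 10 (repeat 10, move left end past it): [10] len 1
add 10 (repeat 10, move left end past it): [10] len 1
add 10 (repeat 10, move left end past it): [10] len 1
add 1: [10, 1] len 2
add 1 (repeat 1, move left end past it): [1] len 1
add 1 (repeat 1, move left end past it): [1] len 1
Longest all-distinct length: 4.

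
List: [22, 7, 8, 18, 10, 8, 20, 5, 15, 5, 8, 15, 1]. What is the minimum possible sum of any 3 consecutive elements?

24

(22, 7, 8) → sum 37
(7, 8, 18) → sum 33
(8, 18, 10) → sum 36
(18, 10, 8) → sum 36
(10, 8, 20) → sum 38
(8, 20, 5) → sum 33
(20, 5, 15) → sum 40
(5, 15, 5) → sum 25
(15, 5, 8) → sum 28
(5, 8, 15) → sum 28
(8, 15, 1) → sum 24
Minimum of these is 24.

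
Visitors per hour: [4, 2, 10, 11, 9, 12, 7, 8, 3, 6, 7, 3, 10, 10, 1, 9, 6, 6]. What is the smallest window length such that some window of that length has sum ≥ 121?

18

add 4: running sum 4 < 121
add 2: running sum 6 < 121
add 10: running sum 16 < 121
add 11: running sum 27 < 121
add 9: running sum 36 < 121
add 12: running sum 48 < 121
add 7: running sum 55 < 121
add 8: running sum 63 < 121
add 3: running sum 66 < 121
add 6: running sum 72 < 121
add 7: running sum 79 < 121
add 3: running sum 82 < 121
add 10: running sum 92 < 121
add 10: running sum 102 < 121
add 1: running sum 103 < 121
add 9: running sum 112 < 121
add 6: running sum 118 < 121
end 17: [4, 2, 10, 11, 9, 12, 7, 8, 3, 6, 7, 3, 10, 10, 1, 9, 6, 6] sum 124, len 18
Shortest qualifying length: 18.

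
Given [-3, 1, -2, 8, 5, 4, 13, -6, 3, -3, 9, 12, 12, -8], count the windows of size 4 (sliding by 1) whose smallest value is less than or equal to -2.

(-3, 1, -2, 8) → min -3  ≤ -2 ✓
(1, -2, 8, 5) → min -2  ≤ -2 ✓
(-2, 8, 5, 4) → min -2  ≤ -2 ✓
(8, 5, 4, 13) → min 4
(5, 4, 13, -6) → min -6  ≤ -2 ✓
(4, 13, -6, 3) → min -6  ≤ -2 ✓
(13, -6, 3, -3) → min -6  ≤ -2 ✓
(-6, 3, -3, 9) → min -6  ≤ -2 ✓
(3, -3, 9, 12) → min -3  ≤ -2 ✓
(-3, 9, 12, 12) → min -3  ≤ -2 ✓
(9, 12, 12, -8) → min -8  ≤ -2 ✓
10 windows satisfy the condition.

10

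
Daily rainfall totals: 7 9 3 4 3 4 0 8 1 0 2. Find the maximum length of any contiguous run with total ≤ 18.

Extend to the right; shrink from the left whenever the sum exceeds 18:
add 7: [7] sum 7, len 1
add 9: [7, 9] sum 16, len 2
add 3: [9, 3] sum 12, len 2
add 4: [9, 3, 4] sum 16, len 3
add 3: [3, 4, 3] sum 10, len 3
add 4: [3, 4, 3, 4] sum 14, len 4
add 0: [3, 4, 3, 4, 0] sum 14, len 5
add 8: [3, 4, 0, 8] sum 15, len 4
add 1: [3, 4, 0, 8, 1] sum 16, len 5
add 0: [3, 4, 0, 8, 1, 0] sum 16, len 6
add 2: [3, 4, 0, 8, 1, 0, 2] sum 18, len 7
Longest length seen: 7.

7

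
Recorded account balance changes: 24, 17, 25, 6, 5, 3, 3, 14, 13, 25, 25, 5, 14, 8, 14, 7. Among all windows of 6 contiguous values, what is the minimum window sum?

44

Each size-6 window and its sum:
[24, 17, 25, 6, 5, 3] → sum 80
[17, 25, 6, 5, 3, 3] → sum 59
[25, 6, 5, 3, 3, 14] → sum 56
[6, 5, 3, 3, 14, 13] → sum 44
[5, 3, 3, 14, 13, 25] → sum 63
[3, 3, 14, 13, 25, 25] → sum 83
[3, 14, 13, 25, 25, 5] → sum 85
[14, 13, 25, 25, 5, 14] → sum 96
[13, 25, 25, 5, 14, 8] → sum 90
[25, 25, 5, 14, 8, 14] → sum 91
[25, 5, 14, 8, 14, 7] → sum 73
Minimum of these is 44.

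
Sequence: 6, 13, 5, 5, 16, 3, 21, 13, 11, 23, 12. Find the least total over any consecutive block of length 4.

[6, 13, 5, 5] → sum 29
[13, 5, 5, 16] → sum 39
[5, 5, 16, 3] → sum 29
[5, 16, 3, 21] → sum 45
[16, 3, 21, 13] → sum 53
[3, 21, 13, 11] → sum 48
[21, 13, 11, 23] → sum 68
[13, 11, 23, 12] → sum 59
Least of these is 29.

29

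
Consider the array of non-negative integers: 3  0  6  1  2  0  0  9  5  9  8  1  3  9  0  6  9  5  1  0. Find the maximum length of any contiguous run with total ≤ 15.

7

Extend to the right; shrink from the left whenever the sum exceeds 15:
add 3: [3] sum 3, len 1
add 0: [3, 0] sum 3, len 2
add 6: [3, 0, 6] sum 9, len 3
add 1: [3, 0, 6, 1] sum 10, len 4
add 2: [3, 0, 6, 1, 2] sum 12, len 5
add 0: [3, 0, 6, 1, 2, 0] sum 12, len 6
add 0: [3, 0, 6, 1, 2, 0, 0] sum 12, len 7
add 9: [1, 2, 0, 0, 9] sum 12, len 5
add 5: [0, 0, 9, 5] sum 14, len 4
add 9: [5, 9] sum 14, len 2
add 8: [8] sum 8, len 1
add 1: [8, 1] sum 9, len 2
add 3: [8, 1, 3] sum 12, len 3
add 9: [1, 3, 9] sum 13, len 3
add 0: [1, 3, 9, 0] sum 13, len 4
add 6: [9, 0, 6] sum 15, len 3
add 9: [0, 6, 9] sum 15, len 3
add 5: [9, 5] sum 14, len 2
add 1: [9, 5, 1] sum 15, len 3
add 0: [9, 5, 1, 0] sum 15, len 4
Longest length seen: 7.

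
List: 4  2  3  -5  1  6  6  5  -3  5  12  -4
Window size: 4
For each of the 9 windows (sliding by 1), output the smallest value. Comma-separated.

Sliding a size-4 window across the 12 values:
(4, 2, 3, -5) → min -5
(2, 3, -5, 1) → min -5
(3, -5, 1, 6) → min -5
(-5, 1, 6, 6) → min -5
(1, 6, 6, 5) → min 1
(6, 6, 5, -3) → min -3
(6, 5, -3, 5) → min -3
(5, -3, 5, 12) → min -3
(-3, 5, 12, -4) → min -4

-5, -5, -5, -5, 1, -3, -3, -3, -4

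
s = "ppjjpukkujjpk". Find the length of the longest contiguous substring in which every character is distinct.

4

[p] len 1
[p] len 1
[p, j] len 2
[j] len 1
[j, p] len 2
[j, p, u] len 3
[j, p, u, k] len 4
[k] len 1
[k, u] len 2
[k, u, j] len 3
[j] len 1
[j, p] len 2
[j, p, k] len 3
Longest all-distinct length: 4.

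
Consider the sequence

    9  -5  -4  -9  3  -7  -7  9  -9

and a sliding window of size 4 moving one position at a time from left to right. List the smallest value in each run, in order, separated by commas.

(9, -5, -4, -9) → min -9
(-5, -4, -9, 3) → min -9
(-4, -9, 3, -7) → min -9
(-9, 3, -7, -7) → min -9
(3, -7, -7, 9) → min -7
(-7, -7, 9, -9) → min -9

-9, -9, -9, -9, -7, -9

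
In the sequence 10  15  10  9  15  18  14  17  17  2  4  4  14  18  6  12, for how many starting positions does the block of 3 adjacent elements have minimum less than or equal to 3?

3

(10, 15, 10) → min 10
(15, 10, 9) → min 9
(10, 9, 15) → min 9
(9, 15, 18) → min 9
(15, 18, 14) → min 14
(18, 14, 17) → min 14
(14, 17, 17) → min 14
(17, 17, 2) → min 2  ≤ 3 ✓
(17, 2, 4) → min 2  ≤ 3 ✓
(2, 4, 4) → min 2  ≤ 3 ✓
(4, 4, 14) → min 4
(4, 14, 18) → min 4
(14, 18, 6) → min 6
(18, 6, 12) → min 6
3 windows satisfy the condition.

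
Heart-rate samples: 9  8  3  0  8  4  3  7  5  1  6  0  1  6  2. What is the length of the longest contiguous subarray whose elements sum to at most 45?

12

Extend to the right; shrink from the left whenever the sum exceeds 45:
[9] sum 9 len 1
[9, 8] sum 17 len 2
[9, 8, 3] sum 20 len 3
[9, 8, 3, 0] sum 20 len 4
[9, 8, 3, 0, 8] sum 28 len 5
[9, 8, 3, 0, 8, 4] sum 32 len 6
[9, 8, 3, 0, 8, 4, 3] sum 35 len 7
[9, 8, 3, 0, 8, 4, 3, 7] sum 42 len 8
[8, 3, 0, 8, 4, 3, 7, 5] sum 38 len 8
[8, 3, 0, 8, 4, 3, 7, 5, 1] sum 39 len 9
[8, 3, 0, 8, 4, 3, 7, 5, 1, 6] sum 45 len 10
[8, 3, 0, 8, 4, 3, 7, 5, 1, 6, 0] sum 45 len 11
[3, 0, 8, 4, 3, 7, 5, 1, 6, 0, 1] sum 38 len 11
[3, 0, 8, 4, 3, 7, 5, 1, 6, 0, 1, 6] sum 44 len 12
[0, 8, 4, 3, 7, 5, 1, 6, 0, 1, 6, 2] sum 43 len 12
Longest length seen: 12.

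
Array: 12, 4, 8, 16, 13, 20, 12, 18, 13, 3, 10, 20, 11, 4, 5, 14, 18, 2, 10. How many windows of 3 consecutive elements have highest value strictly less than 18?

6

[12, 4, 8] → max 12  < 18 ✓
[4, 8, 16] → max 16  < 18 ✓
[8, 16, 13] → max 16  < 18 ✓
[16, 13, 20] → max 20
[13, 20, 12] → max 20
[20, 12, 18] → max 20
[12, 18, 13] → max 18
[18, 13, 3] → max 18
[13, 3, 10] → max 13  < 18 ✓
[3, 10, 20] → max 20
[10, 20, 11] → max 20
[20, 11, 4] → max 20
[11, 4, 5] → max 11  < 18 ✓
[4, 5, 14] → max 14  < 18 ✓
[5, 14, 18] → max 18
[14, 18, 2] → max 18
[18, 2, 10] → max 18
6 windows satisfy the condition.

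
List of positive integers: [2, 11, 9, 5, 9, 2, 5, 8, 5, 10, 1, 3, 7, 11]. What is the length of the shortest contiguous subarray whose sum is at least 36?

add 2: running sum 2 < 36
add 11: running sum 13 < 36
add 9: running sum 22 < 36
add 5: running sum 27 < 36
add 9: shortest ending here [2, 11, 9, 5, 9] sum 36, len 5
add 2: shortest ending here [11, 9, 5, 9, 2] sum 36, len 5
add 5: shortest ending here [11, 9, 5, 9, 2, 5] sum 41, len 6
add 8: shortest ending here [9, 5, 9, 2, 5, 8] sum 38, len 6
add 5: shortest ending here [9, 5, 9, 2, 5, 8, 5] sum 43, len 7
add 10: shortest ending here [9, 2, 5, 8, 5, 10] sum 39, len 6
add 1: shortest ending here [9, 2, 5, 8, 5, 10, 1] sum 40, len 7
add 3: shortest ending here [9, 2, 5, 8, 5, 10, 1, 3] sum 43, len 8
add 7: shortest ending here [5, 8, 5, 10, 1, 3, 7] sum 39, len 7
add 11: shortest ending here [5, 10, 1, 3, 7, 11] sum 37, len 6
Shortest qualifying length: 5.

5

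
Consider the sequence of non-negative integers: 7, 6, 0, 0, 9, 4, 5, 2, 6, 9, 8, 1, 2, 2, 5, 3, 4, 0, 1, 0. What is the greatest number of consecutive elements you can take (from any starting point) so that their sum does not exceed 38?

[7] sum 7 len 1
[7, 6] sum 13 len 2
[7, 6, 0] sum 13 len 3
[7, 6, 0, 0] sum 13 len 4
[7, 6, 0, 0, 9] sum 22 len 5
[7, 6, 0, 0, 9, 4] sum 26 len 6
[7, 6, 0, 0, 9, 4, 5] sum 31 len 7
[7, 6, 0, 0, 9, 4, 5, 2] sum 33 len 8
[6, 0, 0, 9, 4, 5, 2, 6] sum 32 len 8
[0, 0, 9, 4, 5, 2, 6, 9] sum 35 len 8
[4, 5, 2, 6, 9, 8] sum 34 len 6
[4, 5, 2, 6, 9, 8, 1] sum 35 len 7
[4, 5, 2, 6, 9, 8, 1, 2] sum 37 len 8
[5, 2, 6, 9, 8, 1, 2, 2] sum 35 len 8
[2, 6, 9, 8, 1, 2, 2, 5] sum 35 len 8
[2, 6, 9, 8, 1, 2, 2, 5, 3] sum 38 len 9
[9, 8, 1, 2, 2, 5, 3, 4] sum 34 len 8
[9, 8, 1, 2, 2, 5, 3, 4, 0] sum 34 len 9
[9, 8, 1, 2, 2, 5, 3, 4, 0, 1] sum 35 len 10
[9, 8, 1, 2, 2, 5, 3, 4, 0, 1, 0] sum 35 len 11
Longest length seen: 11.

11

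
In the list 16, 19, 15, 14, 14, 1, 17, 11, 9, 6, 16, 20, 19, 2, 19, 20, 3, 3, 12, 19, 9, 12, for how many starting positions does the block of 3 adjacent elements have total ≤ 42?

[16, 19, 15] → sum 50
[19, 15, 14] → sum 48
[15, 14, 14] → sum 43
[14, 14, 1] → sum 29  ≤ 42 ✓
[14, 1, 17] → sum 32  ≤ 42 ✓
[1, 17, 11] → sum 29  ≤ 42 ✓
[17, 11, 9] → sum 37  ≤ 42 ✓
[11, 9, 6] → sum 26  ≤ 42 ✓
[9, 6, 16] → sum 31  ≤ 42 ✓
[6, 16, 20] → sum 42  ≤ 42 ✓
[16, 20, 19] → sum 55
[20, 19, 2] → sum 41  ≤ 42 ✓
[19, 2, 19] → sum 40  ≤ 42 ✓
[2, 19, 20] → sum 41  ≤ 42 ✓
[19, 20, 3] → sum 42  ≤ 42 ✓
[20, 3, 3] → sum 26  ≤ 42 ✓
[3, 3, 12] → sum 18  ≤ 42 ✓
[3, 12, 19] → sum 34  ≤ 42 ✓
[12, 19, 9] → sum 40  ≤ 42 ✓
[19, 9, 12] → sum 40  ≤ 42 ✓
16 windows satisfy the condition.

16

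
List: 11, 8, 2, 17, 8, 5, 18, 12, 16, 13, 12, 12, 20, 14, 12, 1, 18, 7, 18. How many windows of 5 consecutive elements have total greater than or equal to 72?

[11, 8, 2, 17, 8] → sum 46
[8, 2, 17, 8, 5] → sum 40
[2, 17, 8, 5, 18] → sum 50
[17, 8, 5, 18, 12] → sum 60
[8, 5, 18, 12, 16] → sum 59
[5, 18, 12, 16, 13] → sum 64
[18, 12, 16, 13, 12] → sum 71
[12, 16, 13, 12, 12] → sum 65
[16, 13, 12, 12, 20] → sum 73  ≥ 72 ✓
[13, 12, 12, 20, 14] → sum 71
[12, 12, 20, 14, 12] → sum 70
[12, 20, 14, 12, 1] → sum 59
[20, 14, 12, 1, 18] → sum 65
[14, 12, 1, 18, 7] → sum 52
[12, 1, 18, 7, 18] → sum 56
1 window satisfy the condition.

1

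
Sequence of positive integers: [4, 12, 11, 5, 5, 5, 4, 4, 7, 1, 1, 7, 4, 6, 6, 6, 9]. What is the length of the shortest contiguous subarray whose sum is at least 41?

Extend right; whenever the sum reaches 41, record the length and shrink from the left:
add 4: running sum 4 < 41
add 12: running sum 16 < 41
add 11: running sum 27 < 41
add 5: running sum 32 < 41
add 5: running sum 37 < 41
add 5: shortest ending here [4, 12, 11, 5, 5, 5] sum 42, len 6
add 4: shortest ending here [12, 11, 5, 5, 5, 4] sum 42, len 6
add 4: shortest ending here [12, 11, 5, 5, 5, 4, 4] sum 46, len 7
add 7: shortest ending here [11, 5, 5, 5, 4, 4, 7] sum 41, len 7
add 1: shortest ending here [11, 5, 5, 5, 4, 4, 7, 1] sum 42, len 8
add 1: shortest ending here [11, 5, 5, 5, 4, 4, 7, 1, 1] sum 43, len 9
add 7: shortest ending here [11, 5, 5, 5, 4, 4, 7, 1, 1, 7] sum 50, len 10
add 4: shortest ending here [5, 5, 5, 4, 4, 7, 1, 1, 7, 4] sum 43, len 10
add 6: shortest ending here [5, 5, 4, 4, 7, 1, 1, 7, 4, 6] sum 44, len 10
add 6: shortest ending here [5, 4, 4, 7, 1, 1, 7, 4, 6, 6] sum 45, len 10
add 6: shortest ending here [4, 7, 1, 1, 7, 4, 6, 6, 6] sum 42, len 9
add 9: shortest ending here [7, 1, 1, 7, 4, 6, 6, 6, 9] sum 47, len 9
Shortest qualifying length: 6.

6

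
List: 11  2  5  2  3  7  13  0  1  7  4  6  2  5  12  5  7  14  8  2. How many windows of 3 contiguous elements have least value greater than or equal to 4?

5

[11, 2, 5] → min 2
[2, 5, 2] → min 2
[5, 2, 3] → min 2
[2, 3, 7] → min 2
[3, 7, 13] → min 3
[7, 13, 0] → min 0
[13, 0, 1] → min 0
[0, 1, 7] → min 0
[1, 7, 4] → min 1
[7, 4, 6] → min 4  ≥ 4 ✓
[4, 6, 2] → min 2
[6, 2, 5] → min 2
[2, 5, 12] → min 2
[5, 12, 5] → min 5  ≥ 4 ✓
[12, 5, 7] → min 5  ≥ 4 ✓
[5, 7, 14] → min 5  ≥ 4 ✓
[7, 14, 8] → min 7  ≥ 4 ✓
[14, 8, 2] → min 2
5 windows satisfy the condition.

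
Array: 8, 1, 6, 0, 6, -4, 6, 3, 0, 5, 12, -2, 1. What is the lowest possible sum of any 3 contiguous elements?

2

[8, 1, 6] → sum 15
[1, 6, 0] → sum 7
[6, 0, 6] → sum 12
[0, 6, -4] → sum 2
[6, -4, 6] → sum 8
[-4, 6, 3] → sum 5
[6, 3, 0] → sum 9
[3, 0, 5] → sum 8
[0, 5, 12] → sum 17
[5, 12, -2] → sum 15
[12, -2, 1] → sum 11
Lowest of these is 2.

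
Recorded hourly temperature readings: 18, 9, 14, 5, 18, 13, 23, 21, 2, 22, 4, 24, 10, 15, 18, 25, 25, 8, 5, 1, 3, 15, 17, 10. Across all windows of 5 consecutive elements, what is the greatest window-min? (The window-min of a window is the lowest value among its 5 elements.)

Window mins for each of the 20 positions:
(18, 9, 14, 5, 18) → min 5
(9, 14, 5, 18, 13) → min 5
(14, 5, 18, 13, 23) → min 5
(5, 18, 13, 23, 21) → min 5
(18, 13, 23, 21, 2) → min 2
(13, 23, 21, 2, 22) → min 2
(23, 21, 2, 22, 4) → min 2
(21, 2, 22, 4, 24) → min 2
(2, 22, 4, 24, 10) → min 2
(22, 4, 24, 10, 15) → min 4
(4, 24, 10, 15, 18) → min 4
(24, 10, 15, 18, 25) → min 10
(10, 15, 18, 25, 25) → min 10
(15, 18, 25, 25, 8) → min 8
(18, 25, 25, 8, 5) → min 5
(25, 25, 8, 5, 1) → min 1
(25, 8, 5, 1, 3) → min 1
(8, 5, 1, 3, 15) → min 1
(5, 1, 3, 15, 17) → min 1
(1, 3, 15, 17, 10) → min 1
Greatest of these is 10.

10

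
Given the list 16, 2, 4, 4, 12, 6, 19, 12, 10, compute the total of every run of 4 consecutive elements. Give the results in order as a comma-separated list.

26, 22, 26, 41, 49, 47

16 2 4 4 → sum 26
2 4 4 12 → sum 22
4 4 12 6 → sum 26
4 12 6 19 → sum 41
12 6 19 12 → sum 49
6 19 12 10 → sum 47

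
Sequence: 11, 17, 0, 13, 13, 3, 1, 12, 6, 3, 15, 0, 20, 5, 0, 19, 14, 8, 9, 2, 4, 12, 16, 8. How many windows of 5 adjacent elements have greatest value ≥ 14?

(11, 17, 0, 13, 13) → max 17  ≥ 14 ✓
(17, 0, 13, 13, 3) → max 17  ≥ 14 ✓
(0, 13, 13, 3, 1) → max 13
(13, 13, 3, 1, 12) → max 13
(13, 3, 1, 12, 6) → max 13
(3, 1, 12, 6, 3) → max 12
(1, 12, 6, 3, 15) → max 15  ≥ 14 ✓
(12, 6, 3, 15, 0) → max 15  ≥ 14 ✓
(6, 3, 15, 0, 20) → max 20  ≥ 14 ✓
(3, 15, 0, 20, 5) → max 20  ≥ 14 ✓
(15, 0, 20, 5, 0) → max 20  ≥ 14 ✓
(0, 20, 5, 0, 19) → max 20  ≥ 14 ✓
(20, 5, 0, 19, 14) → max 20  ≥ 14 ✓
(5, 0, 19, 14, 8) → max 19  ≥ 14 ✓
(0, 19, 14, 8, 9) → max 19  ≥ 14 ✓
(19, 14, 8, 9, 2) → max 19  ≥ 14 ✓
(14, 8, 9, 2, 4) → max 14  ≥ 14 ✓
(8, 9, 2, 4, 12) → max 12
(9, 2, 4, 12, 16) → max 16  ≥ 14 ✓
(2, 4, 12, 16, 8) → max 16  ≥ 14 ✓
15 windows satisfy the condition.

15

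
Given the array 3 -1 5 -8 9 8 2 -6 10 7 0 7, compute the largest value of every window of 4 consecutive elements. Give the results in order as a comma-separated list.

Sliding a size-4 window across the 12 values:
[3, -1, 5, -8] → max 5
[-1, 5, -8, 9] → max 9
[5, -8, 9, 8] → max 9
[-8, 9, 8, 2] → max 9
[9, 8, 2, -6] → max 9
[8, 2, -6, 10] → max 10
[2, -6, 10, 7] → max 10
[-6, 10, 7, 0] → max 10
[10, 7, 0, 7] → max 10

5, 9, 9, 9, 9, 10, 10, 10, 10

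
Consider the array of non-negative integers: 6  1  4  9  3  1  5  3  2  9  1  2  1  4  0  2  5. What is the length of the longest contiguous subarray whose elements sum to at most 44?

add 6: [6] sum 6, len 1
add 1: [6, 1] sum 7, len 2
add 4: [6, 1, 4] sum 11, len 3
add 9: [6, 1, 4, 9] sum 20, len 4
add 3: [6, 1, 4, 9, 3] sum 23, len 5
add 1: [6, 1, 4, 9, 3, 1] sum 24, len 6
add 5: [6, 1, 4, 9, 3, 1, 5] sum 29, len 7
add 3: [6, 1, 4, 9, 3, 1, 5, 3] sum 32, len 8
add 2: [6, 1, 4, 9, 3, 1, 5, 3, 2] sum 34, len 9
add 9: [6, 1, 4, 9, 3, 1, 5, 3, 2, 9] sum 43, len 10
add 1: [6, 1, 4, 9, 3, 1, 5, 3, 2, 9, 1] sum 44, len 11
add 2: [1, 4, 9, 3, 1, 5, 3, 2, 9, 1, 2] sum 40, len 11
add 1: [1, 4, 9, 3, 1, 5, 3, 2, 9, 1, 2, 1] sum 41, len 12
add 4: [4, 9, 3, 1, 5, 3, 2, 9, 1, 2, 1, 4] sum 44, len 12
add 0: [4, 9, 3, 1, 5, 3, 2, 9, 1, 2, 1, 4, 0] sum 44, len 13
add 2: [9, 3, 1, 5, 3, 2, 9, 1, 2, 1, 4, 0, 2] sum 42, len 13
add 5: [3, 1, 5, 3, 2, 9, 1, 2, 1, 4, 0, 2, 5] sum 38, len 13
Longest length seen: 13.

13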